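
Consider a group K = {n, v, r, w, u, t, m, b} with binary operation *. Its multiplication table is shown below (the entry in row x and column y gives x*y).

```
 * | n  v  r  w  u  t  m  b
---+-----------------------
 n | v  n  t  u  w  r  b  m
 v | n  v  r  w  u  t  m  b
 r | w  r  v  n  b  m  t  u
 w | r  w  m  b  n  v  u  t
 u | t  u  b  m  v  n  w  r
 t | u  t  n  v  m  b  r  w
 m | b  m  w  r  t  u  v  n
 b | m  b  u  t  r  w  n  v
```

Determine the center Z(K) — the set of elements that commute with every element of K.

An element z is central iff its row equals its column in the table.
For r: r*t = m ≠ n = t*r, so r ∉ Z.
Checking each element this way leaves Z(K) = {b, v}.

{b, v}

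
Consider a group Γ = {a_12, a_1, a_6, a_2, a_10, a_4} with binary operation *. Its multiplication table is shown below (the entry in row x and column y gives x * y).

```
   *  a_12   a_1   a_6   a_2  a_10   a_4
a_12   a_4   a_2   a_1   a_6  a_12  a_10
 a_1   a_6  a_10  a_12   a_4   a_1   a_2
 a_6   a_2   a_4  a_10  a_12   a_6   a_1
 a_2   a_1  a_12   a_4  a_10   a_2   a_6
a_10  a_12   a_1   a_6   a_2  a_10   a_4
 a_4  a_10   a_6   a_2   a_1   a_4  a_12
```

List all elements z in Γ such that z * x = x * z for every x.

{a_10}

An element z is central iff its row equals its column in the table.
For a_2: a_2 * a_4 = a_6 ≠ a_1 = a_4 * a_2, so a_2 ∉ Z.
Checking each element this way leaves Z(Γ) = {a_10}.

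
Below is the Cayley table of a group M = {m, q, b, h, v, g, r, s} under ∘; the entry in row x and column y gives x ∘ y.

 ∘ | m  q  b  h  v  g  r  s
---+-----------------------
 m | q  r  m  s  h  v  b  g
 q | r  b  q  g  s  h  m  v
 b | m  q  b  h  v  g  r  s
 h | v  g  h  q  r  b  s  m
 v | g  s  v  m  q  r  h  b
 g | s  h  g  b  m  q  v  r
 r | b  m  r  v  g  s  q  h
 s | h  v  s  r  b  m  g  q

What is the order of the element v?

4

The identity element is b (its row matches the header).
v^1 = v
v^2 = v ∘ v = q
v^3 = q ∘ v = s
v^4 = s ∘ v = b
The first power of v equal to the identity is v^4, so ord(v) = 4.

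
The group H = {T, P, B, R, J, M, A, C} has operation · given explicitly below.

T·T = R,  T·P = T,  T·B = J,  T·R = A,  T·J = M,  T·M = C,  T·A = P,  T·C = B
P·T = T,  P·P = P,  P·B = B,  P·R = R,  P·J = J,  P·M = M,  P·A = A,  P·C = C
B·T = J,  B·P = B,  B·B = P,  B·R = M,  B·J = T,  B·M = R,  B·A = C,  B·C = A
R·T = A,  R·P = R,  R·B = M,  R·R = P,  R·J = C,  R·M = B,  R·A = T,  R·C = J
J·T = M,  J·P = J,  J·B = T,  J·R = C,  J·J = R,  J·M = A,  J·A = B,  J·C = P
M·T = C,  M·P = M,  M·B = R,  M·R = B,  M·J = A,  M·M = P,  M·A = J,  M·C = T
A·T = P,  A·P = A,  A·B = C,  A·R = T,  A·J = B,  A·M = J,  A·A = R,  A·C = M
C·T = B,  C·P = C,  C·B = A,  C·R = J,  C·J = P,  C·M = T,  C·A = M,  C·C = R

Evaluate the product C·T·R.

M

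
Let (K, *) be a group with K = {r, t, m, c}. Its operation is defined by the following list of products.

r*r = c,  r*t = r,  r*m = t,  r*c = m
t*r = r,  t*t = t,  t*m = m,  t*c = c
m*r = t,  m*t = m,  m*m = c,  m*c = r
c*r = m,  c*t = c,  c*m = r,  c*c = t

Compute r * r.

c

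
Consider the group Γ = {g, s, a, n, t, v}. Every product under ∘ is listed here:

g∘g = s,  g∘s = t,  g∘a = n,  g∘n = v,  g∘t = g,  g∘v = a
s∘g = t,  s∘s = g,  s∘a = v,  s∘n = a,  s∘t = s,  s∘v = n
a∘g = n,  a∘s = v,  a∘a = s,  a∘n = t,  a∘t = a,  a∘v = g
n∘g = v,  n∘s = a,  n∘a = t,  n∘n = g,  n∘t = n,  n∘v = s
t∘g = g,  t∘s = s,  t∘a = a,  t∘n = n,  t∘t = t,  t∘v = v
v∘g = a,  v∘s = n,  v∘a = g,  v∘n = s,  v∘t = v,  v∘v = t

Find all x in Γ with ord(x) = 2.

{v}

Identity is t. Compute the order of each non-identity element by repeated multiplication:
  g: g → s → t  (order 3)
  s: s → g → t  (order 3)
  a: a → s → v → g → n → t  (order 6)
  n: n → g → v → s → a → t  (order 6)
  v: v → t  (order 2)
Elements of order 2: {v}.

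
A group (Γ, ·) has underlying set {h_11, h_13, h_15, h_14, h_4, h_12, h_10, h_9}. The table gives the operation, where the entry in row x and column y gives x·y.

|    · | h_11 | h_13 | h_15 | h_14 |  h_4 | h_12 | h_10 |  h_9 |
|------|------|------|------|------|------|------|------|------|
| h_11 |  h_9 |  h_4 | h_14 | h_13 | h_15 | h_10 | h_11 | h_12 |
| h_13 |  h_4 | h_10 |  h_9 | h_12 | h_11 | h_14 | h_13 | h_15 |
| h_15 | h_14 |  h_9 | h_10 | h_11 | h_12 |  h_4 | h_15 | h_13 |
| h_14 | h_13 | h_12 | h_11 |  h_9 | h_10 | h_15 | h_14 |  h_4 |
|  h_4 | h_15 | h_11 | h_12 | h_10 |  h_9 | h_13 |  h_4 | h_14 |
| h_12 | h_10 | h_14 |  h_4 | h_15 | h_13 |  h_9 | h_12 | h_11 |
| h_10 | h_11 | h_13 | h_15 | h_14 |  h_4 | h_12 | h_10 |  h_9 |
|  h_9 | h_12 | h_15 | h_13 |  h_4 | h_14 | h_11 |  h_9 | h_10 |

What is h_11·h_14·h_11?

h_4

h_11·h_14 = h_13
h_13·h_11 = h_4
(Structurally, Γ here is isomorphic to Z_2 x Z_4.)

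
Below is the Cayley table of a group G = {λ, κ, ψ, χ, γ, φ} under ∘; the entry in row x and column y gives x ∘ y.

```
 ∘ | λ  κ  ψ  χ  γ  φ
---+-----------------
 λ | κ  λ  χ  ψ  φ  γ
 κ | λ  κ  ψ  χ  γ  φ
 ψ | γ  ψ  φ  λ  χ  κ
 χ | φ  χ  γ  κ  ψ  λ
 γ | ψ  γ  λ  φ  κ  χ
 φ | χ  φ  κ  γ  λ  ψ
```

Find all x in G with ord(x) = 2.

{γ, λ, χ}

Identity is κ. Compute the order of each non-identity element by repeated multiplication:
  λ: λ → κ  (order 2)
  ψ: ψ → φ → κ  (order 3)
  χ: χ → κ  (order 2)
  γ: γ → κ  (order 2)
  φ: φ → ψ → κ  (order 3)
Elements of order 2: {γ, λ, χ}.
(Structurally, G here is isomorphic to the symmetric group S_3.)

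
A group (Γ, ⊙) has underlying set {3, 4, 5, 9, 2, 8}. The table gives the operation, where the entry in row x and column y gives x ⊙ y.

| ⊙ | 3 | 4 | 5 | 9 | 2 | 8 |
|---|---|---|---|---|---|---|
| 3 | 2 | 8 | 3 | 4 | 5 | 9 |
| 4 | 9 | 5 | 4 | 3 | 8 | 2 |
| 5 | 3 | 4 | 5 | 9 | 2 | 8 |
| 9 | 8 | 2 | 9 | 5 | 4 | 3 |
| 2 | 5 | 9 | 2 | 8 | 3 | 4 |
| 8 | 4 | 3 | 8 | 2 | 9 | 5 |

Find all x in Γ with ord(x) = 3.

Identity is 5. Compute the order of each non-identity element by repeated multiplication:
  3: 3 → 2 → 5  (order 3)
  4: 4 → 5  (order 2)
  9: 9 → 5  (order 2)
  2: 2 → 3 → 5  (order 3)
  8: 8 → 5  (order 2)
Elements of order 3: {2, 3}.

{2, 3}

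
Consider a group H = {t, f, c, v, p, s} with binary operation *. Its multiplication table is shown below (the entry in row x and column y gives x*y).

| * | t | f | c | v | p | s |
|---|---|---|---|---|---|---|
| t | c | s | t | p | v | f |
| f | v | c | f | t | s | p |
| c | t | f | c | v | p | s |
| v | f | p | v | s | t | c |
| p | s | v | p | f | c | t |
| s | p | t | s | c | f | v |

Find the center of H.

{c}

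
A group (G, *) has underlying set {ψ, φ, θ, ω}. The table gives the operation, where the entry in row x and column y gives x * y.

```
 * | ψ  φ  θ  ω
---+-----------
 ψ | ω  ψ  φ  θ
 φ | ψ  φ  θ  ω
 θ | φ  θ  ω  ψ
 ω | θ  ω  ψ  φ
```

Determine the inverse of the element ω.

ω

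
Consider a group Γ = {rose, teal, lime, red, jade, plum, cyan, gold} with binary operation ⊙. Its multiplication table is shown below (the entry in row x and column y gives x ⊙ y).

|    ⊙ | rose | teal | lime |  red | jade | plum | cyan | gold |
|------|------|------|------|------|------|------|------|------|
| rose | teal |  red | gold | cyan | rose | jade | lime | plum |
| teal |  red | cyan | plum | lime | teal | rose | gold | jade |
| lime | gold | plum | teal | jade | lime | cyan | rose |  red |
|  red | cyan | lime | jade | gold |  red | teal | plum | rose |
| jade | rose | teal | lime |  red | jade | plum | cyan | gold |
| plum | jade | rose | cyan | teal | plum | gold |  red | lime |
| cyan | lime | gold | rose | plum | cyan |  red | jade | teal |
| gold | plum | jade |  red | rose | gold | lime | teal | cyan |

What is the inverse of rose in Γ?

First locate the identity: row jade matches the header, so jade is the identity.
Scan row rose for jade: rose ⊙ plum = jade. Hence rose^(-1) = plum.

plum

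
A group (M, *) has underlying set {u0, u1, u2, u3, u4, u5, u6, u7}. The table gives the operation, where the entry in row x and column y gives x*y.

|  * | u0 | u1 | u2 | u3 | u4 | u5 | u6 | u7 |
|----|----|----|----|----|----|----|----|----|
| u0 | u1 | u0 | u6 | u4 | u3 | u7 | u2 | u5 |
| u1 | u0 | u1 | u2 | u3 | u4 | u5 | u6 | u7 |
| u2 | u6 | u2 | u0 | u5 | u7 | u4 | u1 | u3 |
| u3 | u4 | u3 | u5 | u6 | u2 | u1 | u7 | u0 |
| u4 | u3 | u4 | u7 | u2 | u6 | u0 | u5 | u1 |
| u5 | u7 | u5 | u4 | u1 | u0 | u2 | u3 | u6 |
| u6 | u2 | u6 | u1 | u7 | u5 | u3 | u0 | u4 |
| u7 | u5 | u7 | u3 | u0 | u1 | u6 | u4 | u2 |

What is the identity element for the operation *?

The identity e satisfies e*x = x for all x, so its row in the table reproduces the column headers.
Row u1 reads: u0, u1, u2, u3, u4, u5, u6, u7 — exactly the header order. So u1 is the identity.
(Structurally, M here is isomorphic to the cyclic group Z_8.)

u1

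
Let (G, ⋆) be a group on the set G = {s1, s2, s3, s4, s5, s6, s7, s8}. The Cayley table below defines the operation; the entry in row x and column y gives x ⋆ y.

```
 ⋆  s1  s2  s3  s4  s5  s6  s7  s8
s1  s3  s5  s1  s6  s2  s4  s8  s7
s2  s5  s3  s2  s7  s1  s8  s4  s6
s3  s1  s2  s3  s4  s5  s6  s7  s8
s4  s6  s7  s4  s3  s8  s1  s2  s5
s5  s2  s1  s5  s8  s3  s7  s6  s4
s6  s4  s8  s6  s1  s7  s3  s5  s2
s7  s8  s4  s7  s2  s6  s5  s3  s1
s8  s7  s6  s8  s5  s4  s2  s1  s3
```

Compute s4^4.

s3

s4^1 = s4
s4^2 = s4 ⋆ s4 = s3
s4^3 = s3 ⋆ s4 = s4
s4^4 = s4 ⋆ s4 = s3
(Structurally, G here is isomorphic to the elementary abelian group (Z_2)^3.)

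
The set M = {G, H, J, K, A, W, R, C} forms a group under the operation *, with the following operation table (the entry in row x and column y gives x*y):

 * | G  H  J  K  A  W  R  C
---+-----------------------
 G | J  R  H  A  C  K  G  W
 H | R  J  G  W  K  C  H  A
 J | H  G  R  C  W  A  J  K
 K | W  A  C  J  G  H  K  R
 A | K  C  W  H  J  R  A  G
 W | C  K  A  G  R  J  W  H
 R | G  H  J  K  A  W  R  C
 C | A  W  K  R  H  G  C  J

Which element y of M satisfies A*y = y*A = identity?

First locate the identity: row R matches the header, so R is the identity.
Scan row A for R: A*W = R. Hence A^(-1) = W.

W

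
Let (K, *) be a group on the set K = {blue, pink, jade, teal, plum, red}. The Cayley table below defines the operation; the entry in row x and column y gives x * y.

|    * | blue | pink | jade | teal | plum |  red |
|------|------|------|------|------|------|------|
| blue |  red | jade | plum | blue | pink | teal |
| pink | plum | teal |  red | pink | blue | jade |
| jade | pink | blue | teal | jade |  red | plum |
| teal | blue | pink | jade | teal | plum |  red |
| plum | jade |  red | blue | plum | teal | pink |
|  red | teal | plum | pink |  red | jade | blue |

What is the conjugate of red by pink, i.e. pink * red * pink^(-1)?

The identity is teal. In row pink, the entry teal sits in column pink, so pink^(-1) = pink.
pink * red = jade
jade * pink = blue

blue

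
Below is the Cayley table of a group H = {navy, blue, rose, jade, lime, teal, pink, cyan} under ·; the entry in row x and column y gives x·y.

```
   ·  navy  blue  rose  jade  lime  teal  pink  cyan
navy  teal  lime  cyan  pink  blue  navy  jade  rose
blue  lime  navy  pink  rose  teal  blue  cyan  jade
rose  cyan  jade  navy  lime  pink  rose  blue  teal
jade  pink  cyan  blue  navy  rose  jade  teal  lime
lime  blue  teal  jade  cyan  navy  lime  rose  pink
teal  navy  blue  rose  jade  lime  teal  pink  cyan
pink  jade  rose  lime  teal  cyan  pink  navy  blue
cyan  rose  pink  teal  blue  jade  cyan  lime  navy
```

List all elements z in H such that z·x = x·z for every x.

An element z is central iff its row equals its column in the table.
For pink: pink·cyan = blue ≠ lime = cyan·pink, so pink ∉ Z.
Checking each element this way leaves Z(H) = {navy, teal}.

{navy, teal}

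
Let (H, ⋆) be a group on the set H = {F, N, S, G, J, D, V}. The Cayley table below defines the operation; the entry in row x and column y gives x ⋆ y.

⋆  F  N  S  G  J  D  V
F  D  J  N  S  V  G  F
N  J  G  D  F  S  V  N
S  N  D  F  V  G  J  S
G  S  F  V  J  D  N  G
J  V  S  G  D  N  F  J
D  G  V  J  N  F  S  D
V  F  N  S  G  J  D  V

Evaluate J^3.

J^1 = J
J^2 = J ⋆ J = N
J^3 = N ⋆ J = S
(Structurally, H here is isomorphic to the cyclic group Z_7.)

S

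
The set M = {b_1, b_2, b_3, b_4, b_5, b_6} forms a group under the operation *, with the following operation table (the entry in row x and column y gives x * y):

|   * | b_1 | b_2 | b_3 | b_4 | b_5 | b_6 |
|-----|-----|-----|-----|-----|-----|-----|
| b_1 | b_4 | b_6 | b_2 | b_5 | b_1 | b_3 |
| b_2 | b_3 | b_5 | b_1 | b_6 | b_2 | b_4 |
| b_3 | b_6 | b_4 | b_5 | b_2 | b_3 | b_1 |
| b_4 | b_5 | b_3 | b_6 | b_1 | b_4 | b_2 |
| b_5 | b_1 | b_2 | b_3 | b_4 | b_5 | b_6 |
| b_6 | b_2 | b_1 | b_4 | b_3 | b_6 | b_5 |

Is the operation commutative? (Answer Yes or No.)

b_1 * b_3 = b_2 but b_3 * b_1 = b_6.
Since b_1 and b_3 do not commute, M is not abelian.

No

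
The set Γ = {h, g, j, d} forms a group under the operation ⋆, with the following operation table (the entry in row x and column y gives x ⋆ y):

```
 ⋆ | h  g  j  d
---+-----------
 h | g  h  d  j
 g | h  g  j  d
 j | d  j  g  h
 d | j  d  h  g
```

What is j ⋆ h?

d

Read row j, column h: j ⋆ h = d.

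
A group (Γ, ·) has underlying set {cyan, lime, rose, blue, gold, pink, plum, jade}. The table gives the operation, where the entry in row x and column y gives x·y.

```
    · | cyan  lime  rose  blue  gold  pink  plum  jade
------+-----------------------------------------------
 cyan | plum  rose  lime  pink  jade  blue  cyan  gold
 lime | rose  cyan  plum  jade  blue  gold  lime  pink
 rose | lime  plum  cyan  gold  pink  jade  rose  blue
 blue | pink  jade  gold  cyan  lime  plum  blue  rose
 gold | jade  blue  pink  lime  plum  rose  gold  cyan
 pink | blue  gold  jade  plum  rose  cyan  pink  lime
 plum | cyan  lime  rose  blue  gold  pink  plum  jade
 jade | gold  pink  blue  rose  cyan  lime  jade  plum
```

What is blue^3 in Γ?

pink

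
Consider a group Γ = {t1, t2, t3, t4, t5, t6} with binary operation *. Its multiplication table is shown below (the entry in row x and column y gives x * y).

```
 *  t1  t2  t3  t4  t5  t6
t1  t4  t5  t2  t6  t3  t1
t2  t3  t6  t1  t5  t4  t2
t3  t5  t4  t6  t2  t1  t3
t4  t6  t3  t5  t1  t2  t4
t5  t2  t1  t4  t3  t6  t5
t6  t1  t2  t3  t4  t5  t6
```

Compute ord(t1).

3

The identity element is t6 (its row matches the header).
t1^1 = t1
t1^2 = t1 * t1 = t4
t1^3 = t4 * t1 = t6
The first power of t1 equal to the identity is t1^3, so ord(t1) = 3.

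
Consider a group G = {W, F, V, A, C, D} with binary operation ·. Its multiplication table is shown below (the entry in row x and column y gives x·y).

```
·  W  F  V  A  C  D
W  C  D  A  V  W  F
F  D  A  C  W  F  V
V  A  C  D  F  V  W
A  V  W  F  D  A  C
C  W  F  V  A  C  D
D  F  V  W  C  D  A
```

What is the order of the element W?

2

The identity element is C (its row matches the header).
W^1 = W
W^2 = W·W = C
The first power of W equal to the identity is W^2, so ord(W) = 2.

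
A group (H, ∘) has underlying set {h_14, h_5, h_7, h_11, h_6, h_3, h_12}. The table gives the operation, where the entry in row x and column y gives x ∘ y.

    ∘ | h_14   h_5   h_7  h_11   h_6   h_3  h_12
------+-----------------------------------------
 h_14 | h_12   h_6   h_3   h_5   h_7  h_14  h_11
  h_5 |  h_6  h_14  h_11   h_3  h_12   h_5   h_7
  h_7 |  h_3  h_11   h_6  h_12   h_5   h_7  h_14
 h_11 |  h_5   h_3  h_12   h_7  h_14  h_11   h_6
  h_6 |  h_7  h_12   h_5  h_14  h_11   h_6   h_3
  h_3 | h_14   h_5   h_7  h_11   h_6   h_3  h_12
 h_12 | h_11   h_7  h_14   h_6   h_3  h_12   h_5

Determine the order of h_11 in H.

The identity element is h_3 (its row matches the header).
h_11^1 = h_11
h_11^2 = h_11 ∘ h_11 = h_7
h_11^3 = h_7 ∘ h_11 = h_12
h_11^4 = h_12 ∘ h_11 = h_6
h_11^5 = h_6 ∘ h_11 = h_14
h_11^6 = h_14 ∘ h_11 = h_5
h_11^7 = h_5 ∘ h_11 = h_3
The first power of h_11 equal to the identity is h_11^7, so ord(h_11) = 7.

7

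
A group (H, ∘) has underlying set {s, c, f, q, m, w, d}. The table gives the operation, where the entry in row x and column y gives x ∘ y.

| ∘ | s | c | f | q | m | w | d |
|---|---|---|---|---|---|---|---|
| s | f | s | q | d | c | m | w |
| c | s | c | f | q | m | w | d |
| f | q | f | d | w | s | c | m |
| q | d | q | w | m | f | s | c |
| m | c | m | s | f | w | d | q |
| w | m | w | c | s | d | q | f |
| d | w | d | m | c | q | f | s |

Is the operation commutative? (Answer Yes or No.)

Yes

Check whether the table is symmetric across its main diagonal.
Every entry (row x, col y) equals the entry (row y, col x), so H is abelian.
(In fact H ≅ the cyclic group Z_7.)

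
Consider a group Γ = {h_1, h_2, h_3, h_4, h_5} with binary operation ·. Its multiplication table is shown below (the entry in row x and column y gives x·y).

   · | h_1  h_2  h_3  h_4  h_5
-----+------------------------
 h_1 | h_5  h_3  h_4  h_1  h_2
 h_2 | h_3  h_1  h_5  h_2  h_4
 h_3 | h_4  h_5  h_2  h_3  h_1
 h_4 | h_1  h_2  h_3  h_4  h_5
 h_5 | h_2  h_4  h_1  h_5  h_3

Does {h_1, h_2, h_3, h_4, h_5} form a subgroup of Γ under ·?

{h_1, h_2, h_3, h_4, h_5} contains the identity h_4.
Checking products: every product of two elements of {h_1, h_2, h_3, h_4, h_5} (read from the table) lies in {h_1, h_2, h_3, h_4, h_5}, so the set is closed.
In a finite group, a nonempty closed subset is a subgroup. So {h_1, h_2, h_3, h_4, h_5} ≤ Γ.
(Structurally, Γ here is isomorphic to the cyclic group Z_5.)

Yes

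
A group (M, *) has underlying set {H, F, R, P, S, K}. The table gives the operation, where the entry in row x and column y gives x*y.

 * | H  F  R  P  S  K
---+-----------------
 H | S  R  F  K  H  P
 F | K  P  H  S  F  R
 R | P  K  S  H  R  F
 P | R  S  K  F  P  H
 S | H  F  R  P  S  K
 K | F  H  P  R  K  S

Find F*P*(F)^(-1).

P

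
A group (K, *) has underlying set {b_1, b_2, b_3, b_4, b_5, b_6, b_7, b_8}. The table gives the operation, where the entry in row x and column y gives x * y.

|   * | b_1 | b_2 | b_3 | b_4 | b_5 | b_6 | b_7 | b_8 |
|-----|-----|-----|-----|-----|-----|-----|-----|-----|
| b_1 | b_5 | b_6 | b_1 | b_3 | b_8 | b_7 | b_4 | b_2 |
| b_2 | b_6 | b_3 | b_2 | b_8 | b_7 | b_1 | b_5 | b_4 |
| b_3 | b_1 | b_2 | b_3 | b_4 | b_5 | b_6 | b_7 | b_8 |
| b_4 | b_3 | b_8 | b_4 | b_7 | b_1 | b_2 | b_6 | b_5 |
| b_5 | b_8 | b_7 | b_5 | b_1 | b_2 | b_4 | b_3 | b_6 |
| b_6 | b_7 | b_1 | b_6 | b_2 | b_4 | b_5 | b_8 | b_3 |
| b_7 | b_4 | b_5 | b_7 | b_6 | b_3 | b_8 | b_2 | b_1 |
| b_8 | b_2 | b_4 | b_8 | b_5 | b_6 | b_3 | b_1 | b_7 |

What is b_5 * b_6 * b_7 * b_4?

b_2

b_5 * b_6 = b_4
b_4 * b_7 = b_6
b_6 * b_4 = b_2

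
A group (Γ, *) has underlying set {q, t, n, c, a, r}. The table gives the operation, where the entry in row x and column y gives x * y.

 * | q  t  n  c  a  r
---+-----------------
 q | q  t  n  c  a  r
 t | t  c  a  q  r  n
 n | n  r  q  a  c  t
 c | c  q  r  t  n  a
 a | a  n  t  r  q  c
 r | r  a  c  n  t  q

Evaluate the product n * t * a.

n * t = r
r * a = t
(Structurally, Γ here is isomorphic to the symmetric group S_3.)

t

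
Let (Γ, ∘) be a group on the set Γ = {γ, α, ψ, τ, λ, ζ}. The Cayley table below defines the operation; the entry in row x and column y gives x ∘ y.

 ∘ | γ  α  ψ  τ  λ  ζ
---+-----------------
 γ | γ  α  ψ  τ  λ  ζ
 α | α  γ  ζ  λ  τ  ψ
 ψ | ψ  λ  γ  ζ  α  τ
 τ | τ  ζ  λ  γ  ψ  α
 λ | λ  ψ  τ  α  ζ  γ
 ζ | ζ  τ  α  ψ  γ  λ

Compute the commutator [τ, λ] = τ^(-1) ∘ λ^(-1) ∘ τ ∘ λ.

Identity is γ; from the table τ^(-1) = τ and λ^(-1) = ζ.
τ ∘ ζ = α
α ∘ τ = λ
λ ∘ λ = ζ

ζ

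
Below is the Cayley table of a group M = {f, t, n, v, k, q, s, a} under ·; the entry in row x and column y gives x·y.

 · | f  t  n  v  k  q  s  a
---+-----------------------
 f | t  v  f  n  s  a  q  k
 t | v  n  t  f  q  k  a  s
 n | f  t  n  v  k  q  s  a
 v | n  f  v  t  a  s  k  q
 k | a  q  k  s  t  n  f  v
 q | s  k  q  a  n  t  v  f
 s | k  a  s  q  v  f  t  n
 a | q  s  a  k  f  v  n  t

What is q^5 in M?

q

q^1 = q
q^2 = q·q = t
q^3 = t·q = k
q^4 = k·q = n
q^5 = n·q = q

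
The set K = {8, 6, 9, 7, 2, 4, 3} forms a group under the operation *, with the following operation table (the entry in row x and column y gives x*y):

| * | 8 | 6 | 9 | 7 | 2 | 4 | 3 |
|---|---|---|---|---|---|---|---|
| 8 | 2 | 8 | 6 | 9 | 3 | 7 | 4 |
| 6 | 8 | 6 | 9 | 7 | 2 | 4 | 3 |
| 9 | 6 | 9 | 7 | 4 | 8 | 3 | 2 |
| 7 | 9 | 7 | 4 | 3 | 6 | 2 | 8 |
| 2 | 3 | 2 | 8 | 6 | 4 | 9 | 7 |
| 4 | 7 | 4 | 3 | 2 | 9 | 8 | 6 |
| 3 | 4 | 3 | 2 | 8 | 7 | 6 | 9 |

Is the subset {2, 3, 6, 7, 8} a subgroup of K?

No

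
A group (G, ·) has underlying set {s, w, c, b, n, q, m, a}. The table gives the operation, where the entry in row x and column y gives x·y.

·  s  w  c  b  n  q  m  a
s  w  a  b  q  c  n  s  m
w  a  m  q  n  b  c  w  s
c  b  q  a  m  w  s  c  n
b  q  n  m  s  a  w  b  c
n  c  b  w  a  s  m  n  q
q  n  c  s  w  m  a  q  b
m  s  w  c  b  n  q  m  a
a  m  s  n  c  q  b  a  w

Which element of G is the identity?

m

The identity e satisfies e·x = x for all x, so its row in the table reproduces the column headers.
Row m reads: s, w, c, b, n, q, m, a — exactly the header order. So m is the identity.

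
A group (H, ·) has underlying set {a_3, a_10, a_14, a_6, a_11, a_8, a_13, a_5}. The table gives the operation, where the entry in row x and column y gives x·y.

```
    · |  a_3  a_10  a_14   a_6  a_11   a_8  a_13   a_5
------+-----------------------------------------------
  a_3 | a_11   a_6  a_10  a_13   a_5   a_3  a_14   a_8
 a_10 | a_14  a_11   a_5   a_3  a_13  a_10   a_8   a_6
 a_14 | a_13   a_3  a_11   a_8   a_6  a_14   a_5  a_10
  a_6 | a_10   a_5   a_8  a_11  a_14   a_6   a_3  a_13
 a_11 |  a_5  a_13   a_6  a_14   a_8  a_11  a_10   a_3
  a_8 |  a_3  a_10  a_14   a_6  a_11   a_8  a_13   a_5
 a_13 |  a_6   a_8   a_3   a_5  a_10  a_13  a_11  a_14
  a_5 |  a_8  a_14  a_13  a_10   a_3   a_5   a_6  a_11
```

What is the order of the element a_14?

4

The identity element is a_8 (its row matches the header).
a_14^1 = a_14
a_14^2 = a_14·a_14 = a_11
a_14^3 = a_11·a_14 = a_6
a_14^4 = a_6·a_14 = a_8
The first power of a_14 equal to the identity is a_14^4, so ord(a_14) = 4.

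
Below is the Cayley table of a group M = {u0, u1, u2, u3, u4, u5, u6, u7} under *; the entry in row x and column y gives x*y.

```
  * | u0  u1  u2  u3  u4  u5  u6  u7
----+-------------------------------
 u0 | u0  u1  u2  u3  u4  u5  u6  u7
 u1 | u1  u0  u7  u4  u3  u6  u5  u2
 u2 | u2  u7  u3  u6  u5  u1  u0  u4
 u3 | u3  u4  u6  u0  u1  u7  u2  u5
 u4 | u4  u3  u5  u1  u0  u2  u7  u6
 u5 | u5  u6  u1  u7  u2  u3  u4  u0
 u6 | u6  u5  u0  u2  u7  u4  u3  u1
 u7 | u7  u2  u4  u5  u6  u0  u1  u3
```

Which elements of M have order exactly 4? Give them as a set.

Identity is u0. Compute the order of each non-identity element by repeated multiplication:
  u1: u1 → u0  (order 2)
  u2: u2 → u3 → u6 → u0  (order 4)
  u3: u3 → u0  (order 2)
  u4: u4 → u0  (order 2)
  u5: u5 → u3 → u7 → u0  (order 4)
  u6: u6 → u3 → u2 → u0  (order 4)
  u7: u7 → u3 → u5 → u0  (order 4)
Elements of order 4: {u2, u5, u6, u7}.
(Structurally, M here is isomorphic to Z_2 x Z_4.)

{u2, u5, u6, u7}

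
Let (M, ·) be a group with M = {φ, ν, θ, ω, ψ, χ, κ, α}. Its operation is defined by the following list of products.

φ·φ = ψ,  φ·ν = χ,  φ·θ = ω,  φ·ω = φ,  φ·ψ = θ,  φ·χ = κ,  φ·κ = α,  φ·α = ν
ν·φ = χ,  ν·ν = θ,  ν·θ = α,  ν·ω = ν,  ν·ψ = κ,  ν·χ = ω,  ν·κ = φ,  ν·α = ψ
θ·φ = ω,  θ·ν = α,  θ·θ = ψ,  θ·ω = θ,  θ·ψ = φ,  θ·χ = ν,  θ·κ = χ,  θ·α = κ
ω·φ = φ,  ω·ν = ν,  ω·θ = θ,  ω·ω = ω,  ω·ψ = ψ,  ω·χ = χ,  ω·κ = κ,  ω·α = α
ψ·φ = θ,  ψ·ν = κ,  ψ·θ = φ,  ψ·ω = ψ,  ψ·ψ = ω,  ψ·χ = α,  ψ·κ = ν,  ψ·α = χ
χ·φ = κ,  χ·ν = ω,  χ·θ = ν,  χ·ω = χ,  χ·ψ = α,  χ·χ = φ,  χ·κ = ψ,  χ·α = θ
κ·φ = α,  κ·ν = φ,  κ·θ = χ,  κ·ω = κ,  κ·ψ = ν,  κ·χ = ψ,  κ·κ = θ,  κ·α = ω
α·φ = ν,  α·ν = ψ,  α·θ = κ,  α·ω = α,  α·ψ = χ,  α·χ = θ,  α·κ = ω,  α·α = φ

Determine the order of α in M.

8

The identity element is ω (its row matches the header).
α^1 = α
α^2 = α·α = φ
α^3 = φ·α = ν
α^4 = ν·α = ψ
α^5 = ψ·α = χ
α^6 = χ·α = θ
α^7 = θ·α = κ
α^8 = κ·α = ω
The first power of α equal to the identity is α^8, so ord(α) = 8.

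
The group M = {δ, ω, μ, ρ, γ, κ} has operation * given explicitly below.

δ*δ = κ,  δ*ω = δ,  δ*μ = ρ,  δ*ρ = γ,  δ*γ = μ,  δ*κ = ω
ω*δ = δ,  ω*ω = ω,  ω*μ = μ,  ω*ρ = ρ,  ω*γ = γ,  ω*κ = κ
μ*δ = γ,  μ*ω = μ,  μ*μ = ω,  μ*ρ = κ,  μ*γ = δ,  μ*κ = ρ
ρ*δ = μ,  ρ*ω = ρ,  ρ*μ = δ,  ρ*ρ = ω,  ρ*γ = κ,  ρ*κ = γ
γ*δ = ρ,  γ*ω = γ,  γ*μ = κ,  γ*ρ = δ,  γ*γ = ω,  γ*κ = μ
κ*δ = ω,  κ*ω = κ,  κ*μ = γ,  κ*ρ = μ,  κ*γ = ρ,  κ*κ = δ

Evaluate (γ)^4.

ω

γ^1 = γ
γ^2 = γ*γ = ω
γ^3 = ω*γ = γ
γ^4 = γ*γ = ω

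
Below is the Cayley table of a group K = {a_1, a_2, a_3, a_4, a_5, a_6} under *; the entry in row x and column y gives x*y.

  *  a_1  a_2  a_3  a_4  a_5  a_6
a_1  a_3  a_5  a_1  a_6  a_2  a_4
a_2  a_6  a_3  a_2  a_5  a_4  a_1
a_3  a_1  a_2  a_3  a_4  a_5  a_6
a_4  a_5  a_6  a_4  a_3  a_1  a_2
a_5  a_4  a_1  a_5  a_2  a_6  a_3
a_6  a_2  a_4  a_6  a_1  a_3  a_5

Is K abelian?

a_6*a_4 = a_1 but a_4*a_6 = a_2.
Since a_6 and a_4 do not commute, K is not abelian.

No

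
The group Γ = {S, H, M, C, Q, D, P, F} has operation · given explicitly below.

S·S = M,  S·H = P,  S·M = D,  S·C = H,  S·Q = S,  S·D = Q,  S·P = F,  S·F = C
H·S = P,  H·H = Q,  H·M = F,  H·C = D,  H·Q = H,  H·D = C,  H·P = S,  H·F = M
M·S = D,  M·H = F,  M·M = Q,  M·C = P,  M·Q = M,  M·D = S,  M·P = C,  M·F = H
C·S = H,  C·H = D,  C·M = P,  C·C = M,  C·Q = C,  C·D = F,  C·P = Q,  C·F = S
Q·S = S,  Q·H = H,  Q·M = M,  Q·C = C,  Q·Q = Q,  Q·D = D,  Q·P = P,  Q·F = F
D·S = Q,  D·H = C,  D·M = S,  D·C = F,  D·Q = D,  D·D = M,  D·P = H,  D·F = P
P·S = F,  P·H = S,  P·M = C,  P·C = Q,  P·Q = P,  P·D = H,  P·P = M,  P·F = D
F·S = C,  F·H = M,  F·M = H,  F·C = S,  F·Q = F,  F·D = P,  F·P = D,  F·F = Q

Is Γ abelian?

Yes

Check whether the table is symmetric across its main diagonal.
Every entry (row x, col y) equals the entry (row y, col x), so Γ is abelian.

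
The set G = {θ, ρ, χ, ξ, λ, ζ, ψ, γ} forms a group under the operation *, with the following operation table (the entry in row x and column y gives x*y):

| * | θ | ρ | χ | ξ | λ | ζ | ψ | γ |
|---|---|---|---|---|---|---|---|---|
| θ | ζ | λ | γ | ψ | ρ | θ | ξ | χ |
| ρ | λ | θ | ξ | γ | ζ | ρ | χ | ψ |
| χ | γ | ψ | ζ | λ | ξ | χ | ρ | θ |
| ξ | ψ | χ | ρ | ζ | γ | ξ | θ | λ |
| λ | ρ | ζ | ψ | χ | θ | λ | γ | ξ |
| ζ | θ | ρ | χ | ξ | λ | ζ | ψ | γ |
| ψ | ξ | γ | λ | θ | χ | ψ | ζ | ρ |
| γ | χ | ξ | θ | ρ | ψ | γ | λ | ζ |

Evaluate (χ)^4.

ζ

χ^1 = χ
χ^2 = χ*χ = ζ
χ^3 = ζ*χ = χ
χ^4 = χ*χ = ζ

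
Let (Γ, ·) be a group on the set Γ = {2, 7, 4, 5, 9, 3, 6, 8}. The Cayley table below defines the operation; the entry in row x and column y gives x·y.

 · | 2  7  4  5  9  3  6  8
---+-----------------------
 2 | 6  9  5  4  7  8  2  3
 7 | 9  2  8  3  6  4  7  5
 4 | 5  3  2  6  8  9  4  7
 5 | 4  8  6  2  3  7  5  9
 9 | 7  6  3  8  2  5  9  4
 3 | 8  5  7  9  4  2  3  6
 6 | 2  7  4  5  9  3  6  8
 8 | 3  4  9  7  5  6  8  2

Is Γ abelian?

No

8·5 = 7 but 5·8 = 9.
Since 8 and 5 do not commute, Γ is not abelian.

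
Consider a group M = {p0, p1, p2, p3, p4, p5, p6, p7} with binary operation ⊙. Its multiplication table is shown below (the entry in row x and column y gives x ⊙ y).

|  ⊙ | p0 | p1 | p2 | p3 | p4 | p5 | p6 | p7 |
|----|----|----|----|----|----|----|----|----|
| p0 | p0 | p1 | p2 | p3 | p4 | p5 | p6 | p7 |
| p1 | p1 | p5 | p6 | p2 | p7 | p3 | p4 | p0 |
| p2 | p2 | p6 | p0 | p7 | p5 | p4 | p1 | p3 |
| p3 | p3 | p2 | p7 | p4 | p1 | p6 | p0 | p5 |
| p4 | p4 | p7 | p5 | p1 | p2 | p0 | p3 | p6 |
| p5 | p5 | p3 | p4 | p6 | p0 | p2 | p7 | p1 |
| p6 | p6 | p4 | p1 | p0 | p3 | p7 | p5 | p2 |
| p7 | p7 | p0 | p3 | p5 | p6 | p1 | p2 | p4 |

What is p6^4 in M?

p2

p6^1 = p6
p6^2 = p6 ⊙ p6 = p5
p6^3 = p5 ⊙ p6 = p7
p6^4 = p7 ⊙ p6 = p2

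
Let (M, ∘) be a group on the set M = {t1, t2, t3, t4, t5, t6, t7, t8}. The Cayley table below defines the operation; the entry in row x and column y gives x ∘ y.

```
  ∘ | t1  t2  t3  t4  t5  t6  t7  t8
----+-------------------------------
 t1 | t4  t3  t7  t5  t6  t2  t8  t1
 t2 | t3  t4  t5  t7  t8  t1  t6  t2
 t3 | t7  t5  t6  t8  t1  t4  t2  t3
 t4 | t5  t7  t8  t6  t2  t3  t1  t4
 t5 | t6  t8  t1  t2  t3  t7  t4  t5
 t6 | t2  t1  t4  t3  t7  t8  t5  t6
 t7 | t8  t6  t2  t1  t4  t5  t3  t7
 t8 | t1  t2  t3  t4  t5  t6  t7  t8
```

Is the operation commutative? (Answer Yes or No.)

Check whether the table is symmetric across its main diagonal.
Every entry (row x, col y) equals the entry (row y, col x), so M is abelian.
(In fact M ≅ the cyclic group Z_8.)

Yes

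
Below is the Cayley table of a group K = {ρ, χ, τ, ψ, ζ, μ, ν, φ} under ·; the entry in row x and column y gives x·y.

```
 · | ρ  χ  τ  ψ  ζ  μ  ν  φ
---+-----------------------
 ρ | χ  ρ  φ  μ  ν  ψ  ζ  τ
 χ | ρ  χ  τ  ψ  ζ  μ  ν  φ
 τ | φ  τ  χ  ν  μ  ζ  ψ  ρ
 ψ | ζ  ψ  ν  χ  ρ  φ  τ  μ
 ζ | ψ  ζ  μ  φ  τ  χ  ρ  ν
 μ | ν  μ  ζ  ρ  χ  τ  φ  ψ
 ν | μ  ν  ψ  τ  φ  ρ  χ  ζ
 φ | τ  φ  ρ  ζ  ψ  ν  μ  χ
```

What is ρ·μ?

ψ

Read row ρ, column μ: ρ·μ = ψ.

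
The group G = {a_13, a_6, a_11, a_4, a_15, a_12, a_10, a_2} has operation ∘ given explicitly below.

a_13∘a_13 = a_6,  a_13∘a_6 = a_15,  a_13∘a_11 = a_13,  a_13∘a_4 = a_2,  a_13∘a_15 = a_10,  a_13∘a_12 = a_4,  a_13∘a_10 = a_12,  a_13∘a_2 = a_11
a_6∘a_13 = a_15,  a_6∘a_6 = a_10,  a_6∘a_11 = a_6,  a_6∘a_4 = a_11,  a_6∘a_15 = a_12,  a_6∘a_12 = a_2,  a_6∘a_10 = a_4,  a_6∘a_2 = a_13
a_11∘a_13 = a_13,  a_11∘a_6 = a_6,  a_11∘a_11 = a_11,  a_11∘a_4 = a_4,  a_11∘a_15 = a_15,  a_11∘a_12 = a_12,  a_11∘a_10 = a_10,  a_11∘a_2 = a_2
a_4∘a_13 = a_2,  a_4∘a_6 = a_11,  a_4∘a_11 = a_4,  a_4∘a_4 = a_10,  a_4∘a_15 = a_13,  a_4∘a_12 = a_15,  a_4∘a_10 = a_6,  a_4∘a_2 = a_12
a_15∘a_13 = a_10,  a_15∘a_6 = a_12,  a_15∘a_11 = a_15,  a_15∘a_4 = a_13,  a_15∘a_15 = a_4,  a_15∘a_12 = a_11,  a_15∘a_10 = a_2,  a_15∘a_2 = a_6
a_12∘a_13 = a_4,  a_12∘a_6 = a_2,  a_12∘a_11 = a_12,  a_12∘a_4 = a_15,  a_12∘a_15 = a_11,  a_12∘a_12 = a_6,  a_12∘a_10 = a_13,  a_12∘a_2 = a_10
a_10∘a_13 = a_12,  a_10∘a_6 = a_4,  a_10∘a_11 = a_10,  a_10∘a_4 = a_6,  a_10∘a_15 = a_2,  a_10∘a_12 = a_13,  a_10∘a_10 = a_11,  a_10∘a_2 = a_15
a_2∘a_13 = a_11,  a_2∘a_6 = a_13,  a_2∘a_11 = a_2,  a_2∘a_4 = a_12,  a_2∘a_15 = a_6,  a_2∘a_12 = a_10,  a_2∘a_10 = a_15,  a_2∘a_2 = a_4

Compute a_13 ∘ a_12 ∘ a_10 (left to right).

a_6

a_13 ∘ a_12 = a_4
a_4 ∘ a_10 = a_6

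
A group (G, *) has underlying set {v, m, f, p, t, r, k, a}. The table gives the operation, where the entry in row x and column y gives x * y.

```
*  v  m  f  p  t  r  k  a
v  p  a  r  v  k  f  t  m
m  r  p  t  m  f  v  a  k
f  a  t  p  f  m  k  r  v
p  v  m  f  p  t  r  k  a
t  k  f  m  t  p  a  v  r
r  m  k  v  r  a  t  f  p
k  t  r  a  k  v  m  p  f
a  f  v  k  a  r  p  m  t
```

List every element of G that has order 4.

Identity is p. Compute the order of each non-identity element by repeated multiplication:
  v: v → p  (order 2)
  m: m → p  (order 2)
  f: f → p  (order 2)
  t: t → p  (order 2)
  r: r → t → a → p  (order 4)
  k: k → p  (order 2)
  a: a → t → r → p  (order 4)
Elements of order 4: {a, r}.
(Structurally, G here is isomorphic to the dihedral group D_4.)

{a, r}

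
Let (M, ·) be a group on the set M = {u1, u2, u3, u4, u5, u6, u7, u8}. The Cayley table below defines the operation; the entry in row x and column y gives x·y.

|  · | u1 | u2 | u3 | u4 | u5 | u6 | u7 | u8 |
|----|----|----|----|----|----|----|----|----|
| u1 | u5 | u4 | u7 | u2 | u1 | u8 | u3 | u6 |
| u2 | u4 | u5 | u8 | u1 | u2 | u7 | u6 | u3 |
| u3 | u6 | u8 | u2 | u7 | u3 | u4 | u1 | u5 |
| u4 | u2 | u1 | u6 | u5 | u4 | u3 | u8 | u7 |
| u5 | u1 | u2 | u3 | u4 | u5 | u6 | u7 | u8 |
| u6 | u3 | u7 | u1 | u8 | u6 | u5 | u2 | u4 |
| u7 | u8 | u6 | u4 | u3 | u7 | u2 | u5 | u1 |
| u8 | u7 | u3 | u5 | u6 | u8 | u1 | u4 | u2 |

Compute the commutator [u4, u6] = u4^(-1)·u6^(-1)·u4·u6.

Identity is u5; from the table u4^(-1) = u4 and u6^(-1) = u6.
u4·u6 = u3
u3·u4 = u7
u7·u6 = u2

u2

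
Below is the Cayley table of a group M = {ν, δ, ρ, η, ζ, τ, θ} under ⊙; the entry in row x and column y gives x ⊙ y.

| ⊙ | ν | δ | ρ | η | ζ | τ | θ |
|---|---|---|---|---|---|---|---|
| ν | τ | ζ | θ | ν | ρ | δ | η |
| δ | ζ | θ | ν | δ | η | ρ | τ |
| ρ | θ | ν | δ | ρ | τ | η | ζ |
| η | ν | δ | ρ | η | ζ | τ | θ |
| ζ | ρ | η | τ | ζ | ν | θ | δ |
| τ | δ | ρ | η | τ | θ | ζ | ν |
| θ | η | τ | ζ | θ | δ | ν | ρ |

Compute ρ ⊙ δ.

Read row ρ, column δ: ρ ⊙ δ = ν.

ν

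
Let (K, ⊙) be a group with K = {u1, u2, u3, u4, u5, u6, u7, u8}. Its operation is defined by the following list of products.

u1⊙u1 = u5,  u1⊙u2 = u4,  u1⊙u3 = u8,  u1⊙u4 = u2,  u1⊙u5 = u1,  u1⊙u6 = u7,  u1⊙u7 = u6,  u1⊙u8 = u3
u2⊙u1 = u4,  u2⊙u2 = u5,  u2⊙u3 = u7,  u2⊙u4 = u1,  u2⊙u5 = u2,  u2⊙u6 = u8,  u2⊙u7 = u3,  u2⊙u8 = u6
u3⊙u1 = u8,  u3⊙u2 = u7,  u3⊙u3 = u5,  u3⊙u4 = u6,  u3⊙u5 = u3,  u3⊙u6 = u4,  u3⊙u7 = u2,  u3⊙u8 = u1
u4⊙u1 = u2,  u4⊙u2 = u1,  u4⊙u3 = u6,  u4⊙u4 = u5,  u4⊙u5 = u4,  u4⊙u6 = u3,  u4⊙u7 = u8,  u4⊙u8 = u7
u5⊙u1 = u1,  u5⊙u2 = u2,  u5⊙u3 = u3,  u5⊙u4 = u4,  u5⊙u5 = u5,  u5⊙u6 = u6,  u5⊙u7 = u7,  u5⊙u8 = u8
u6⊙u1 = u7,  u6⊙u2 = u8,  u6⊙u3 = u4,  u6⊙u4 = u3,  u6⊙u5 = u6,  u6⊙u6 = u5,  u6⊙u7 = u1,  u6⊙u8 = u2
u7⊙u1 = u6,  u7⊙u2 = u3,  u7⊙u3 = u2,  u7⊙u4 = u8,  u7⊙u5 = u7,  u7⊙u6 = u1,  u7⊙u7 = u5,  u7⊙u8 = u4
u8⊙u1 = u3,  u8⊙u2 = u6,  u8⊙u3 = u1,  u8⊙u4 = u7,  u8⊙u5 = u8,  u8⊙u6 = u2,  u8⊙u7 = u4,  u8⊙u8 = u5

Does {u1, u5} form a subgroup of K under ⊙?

{u1, u5} contains the identity u5.
Checking products: every product of two elements of {u1, u5} (read from the table) lies in {u1, u5}, so the set is closed.
In a finite group, a nonempty closed subset is a subgroup. So {u1, u5} ≤ K.
(Structurally, K here is isomorphic to the elementary abelian group (Z_2)^3.)

Yes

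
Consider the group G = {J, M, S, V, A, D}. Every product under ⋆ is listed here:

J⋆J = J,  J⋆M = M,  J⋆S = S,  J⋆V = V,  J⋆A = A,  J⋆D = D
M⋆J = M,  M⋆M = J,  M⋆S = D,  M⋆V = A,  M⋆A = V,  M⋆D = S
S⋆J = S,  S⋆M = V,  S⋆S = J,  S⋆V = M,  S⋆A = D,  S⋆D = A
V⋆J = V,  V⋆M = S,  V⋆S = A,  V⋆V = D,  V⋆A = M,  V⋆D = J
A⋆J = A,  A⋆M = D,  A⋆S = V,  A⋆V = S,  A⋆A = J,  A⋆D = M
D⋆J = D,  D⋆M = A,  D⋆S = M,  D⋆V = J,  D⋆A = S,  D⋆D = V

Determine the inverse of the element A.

A

First locate the identity: row J matches the header, so J is the identity.
Scan row A for J: A ⋆ A = J. Hence A^(-1) = A.
(Structurally, G here is isomorphic to the symmetric group S_3.)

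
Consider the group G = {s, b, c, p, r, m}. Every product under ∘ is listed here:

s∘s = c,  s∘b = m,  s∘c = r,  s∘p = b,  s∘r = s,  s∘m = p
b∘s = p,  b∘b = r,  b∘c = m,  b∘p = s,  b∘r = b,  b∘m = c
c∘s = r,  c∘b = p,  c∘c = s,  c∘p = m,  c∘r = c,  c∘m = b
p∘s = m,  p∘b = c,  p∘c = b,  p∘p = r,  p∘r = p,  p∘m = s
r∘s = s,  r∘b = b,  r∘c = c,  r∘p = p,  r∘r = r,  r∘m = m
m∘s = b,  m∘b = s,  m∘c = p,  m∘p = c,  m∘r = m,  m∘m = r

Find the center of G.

{r}

An element z is central iff its row equals its column in the table.
For p: p ∘ c = b ≠ m = c ∘ p, so p ∉ Z.
Checking each element this way leaves Z(G) = {r}.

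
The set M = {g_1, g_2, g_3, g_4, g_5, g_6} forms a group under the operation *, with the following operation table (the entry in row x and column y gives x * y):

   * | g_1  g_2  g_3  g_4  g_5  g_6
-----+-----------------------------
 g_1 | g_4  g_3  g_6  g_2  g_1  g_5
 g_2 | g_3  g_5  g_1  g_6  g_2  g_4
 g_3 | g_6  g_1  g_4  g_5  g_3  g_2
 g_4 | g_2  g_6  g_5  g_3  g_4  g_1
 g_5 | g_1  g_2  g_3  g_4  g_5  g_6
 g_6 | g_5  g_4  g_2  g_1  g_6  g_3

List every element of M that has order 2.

Identity is g_5. Compute the order of each non-identity element by repeated multiplication:
  g_1: g_1 → g_4 → g_2 → g_3 → g_6 → g_5  (order 6)
  g_2: g_2 → g_5  (order 2)
  g_3: g_3 → g_4 → g_5  (order 3)
  g_4: g_4 → g_3 → g_5  (order 3)
  g_6: g_6 → g_3 → g_2 → g_4 → g_1 → g_5  (order 6)
Elements of order 2: {g_2}.

{g_2}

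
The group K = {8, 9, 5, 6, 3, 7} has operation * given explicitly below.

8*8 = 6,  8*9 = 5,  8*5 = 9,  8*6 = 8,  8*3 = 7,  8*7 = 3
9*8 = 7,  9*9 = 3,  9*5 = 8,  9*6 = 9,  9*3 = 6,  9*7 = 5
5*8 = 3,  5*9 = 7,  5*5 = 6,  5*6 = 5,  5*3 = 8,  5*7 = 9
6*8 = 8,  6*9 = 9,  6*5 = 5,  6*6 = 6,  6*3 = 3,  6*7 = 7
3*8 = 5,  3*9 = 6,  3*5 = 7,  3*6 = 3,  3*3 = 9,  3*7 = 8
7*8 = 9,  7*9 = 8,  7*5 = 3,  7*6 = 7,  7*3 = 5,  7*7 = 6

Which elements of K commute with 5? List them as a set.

{5, 6}

Compare row 5 with column 5 entry by entry.
8*5 = 9 but 5*8 = 3, so 8 does not.
Collecting the elements that commute with 5: C(5) = {5, 6}.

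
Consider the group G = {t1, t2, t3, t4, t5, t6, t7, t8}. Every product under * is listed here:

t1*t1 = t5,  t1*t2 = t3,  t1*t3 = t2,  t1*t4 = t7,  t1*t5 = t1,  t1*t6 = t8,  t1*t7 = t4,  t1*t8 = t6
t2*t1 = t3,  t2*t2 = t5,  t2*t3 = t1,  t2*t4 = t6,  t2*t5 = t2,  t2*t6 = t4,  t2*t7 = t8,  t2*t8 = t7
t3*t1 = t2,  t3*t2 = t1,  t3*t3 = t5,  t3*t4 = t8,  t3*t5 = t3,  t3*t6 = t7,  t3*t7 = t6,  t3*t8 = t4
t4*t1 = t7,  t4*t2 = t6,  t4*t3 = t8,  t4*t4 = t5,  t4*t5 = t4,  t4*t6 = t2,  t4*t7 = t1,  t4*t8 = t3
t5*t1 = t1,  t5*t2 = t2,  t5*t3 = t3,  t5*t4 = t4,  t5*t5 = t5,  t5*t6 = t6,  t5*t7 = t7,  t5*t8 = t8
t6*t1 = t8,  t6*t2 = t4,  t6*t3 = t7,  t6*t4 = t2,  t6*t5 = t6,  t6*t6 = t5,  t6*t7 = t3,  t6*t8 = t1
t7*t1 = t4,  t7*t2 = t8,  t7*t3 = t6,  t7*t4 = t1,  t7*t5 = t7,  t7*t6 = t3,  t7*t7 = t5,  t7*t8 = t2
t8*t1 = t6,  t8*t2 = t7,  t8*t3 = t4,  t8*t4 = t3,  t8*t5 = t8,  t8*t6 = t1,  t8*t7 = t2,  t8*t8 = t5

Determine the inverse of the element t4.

t4

First locate the identity: row t5 matches the header, so t5 is the identity.
Scan row t4 for t5: t4 * t4 = t5. Hence t4^(-1) = t4.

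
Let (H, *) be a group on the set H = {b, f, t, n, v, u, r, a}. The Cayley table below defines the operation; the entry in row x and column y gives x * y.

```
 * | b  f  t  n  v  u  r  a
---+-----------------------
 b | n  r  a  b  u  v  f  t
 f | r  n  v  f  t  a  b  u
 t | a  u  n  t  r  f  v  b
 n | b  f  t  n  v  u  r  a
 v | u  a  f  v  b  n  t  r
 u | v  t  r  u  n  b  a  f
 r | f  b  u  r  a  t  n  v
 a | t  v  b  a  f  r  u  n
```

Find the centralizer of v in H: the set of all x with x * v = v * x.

Compare row v with column v entry by entry.
b * v = u = v * b, so b commutes with v.
a * v = f but v * a = r, so a does not.
Collecting the elements that commute with v: C(v) = {b, n, u, v}.

{b, n, u, v}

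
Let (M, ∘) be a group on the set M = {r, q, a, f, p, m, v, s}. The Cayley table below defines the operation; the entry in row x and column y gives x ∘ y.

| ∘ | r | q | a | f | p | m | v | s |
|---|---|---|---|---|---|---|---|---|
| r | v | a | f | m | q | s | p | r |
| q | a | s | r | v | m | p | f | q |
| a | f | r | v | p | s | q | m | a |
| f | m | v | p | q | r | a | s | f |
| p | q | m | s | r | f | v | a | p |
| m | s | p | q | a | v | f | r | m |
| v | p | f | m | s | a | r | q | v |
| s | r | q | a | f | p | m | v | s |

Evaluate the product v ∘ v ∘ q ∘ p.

p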